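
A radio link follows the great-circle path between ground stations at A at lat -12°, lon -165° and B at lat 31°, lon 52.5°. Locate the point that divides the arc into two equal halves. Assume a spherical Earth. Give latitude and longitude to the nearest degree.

≈ lat 27°, lon 135°

Convert each endpoint to a unit vector on the sphere (x = cos φ cos λ, y = cos φ sin λ, z = sin φ).
The central angle between the endpoints is δ = arccos(p₁·p₂) ≈ 2.453 rad (140.6°).
Interpolate at f = 1/2 with slerp weights a = sin((1−f)δ)/sin δ ≈ 1.482, b = sin(fδ)/sin δ ≈ 1.482.
p = a·p₁ + b·p₂ ≈ (-0.627, 0.633, 0.455); φ = arcsin(p_z) ≈ 27.07°, λ = atan2(p_y, p_x) ≈ 134.74°.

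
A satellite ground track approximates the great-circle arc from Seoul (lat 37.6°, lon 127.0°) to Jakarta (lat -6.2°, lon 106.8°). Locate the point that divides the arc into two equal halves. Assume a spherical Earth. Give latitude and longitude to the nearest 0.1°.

Convert each endpoint to a unit vector on the sphere (x = cos φ cos λ, y = cos φ sin λ, z = sin φ).
The central angle between the endpoints is δ = arccos(p₁·p₂) ≈ 0.832 rad (47.7°).
Interpolate at f = 1/2 with slerp weights a = sin((1−f)δ)/sin δ ≈ 0.547, b = sin(fδ)/sin δ ≈ 0.547.
p = a·p₁ + b·p₂ ≈ (-0.418, 0.866, 0.274); φ = arcsin(p_z) ≈ 15.93°, λ = atan2(p_y, p_x) ≈ 115.75°.

≈ lat 15.9°, lon 115.7°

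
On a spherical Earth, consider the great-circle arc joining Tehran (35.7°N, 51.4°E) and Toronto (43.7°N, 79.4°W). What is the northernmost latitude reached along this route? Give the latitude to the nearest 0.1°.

The great circle lies in the plane with unit normal n̂ = (p₁ × p₂)/|p₁ × p₂|.
Here n̂_z ≈ -0.445; the vertex latitude is φ_max = arccos|n̂_z| ≈ 63.6°.

≈ 63.6°N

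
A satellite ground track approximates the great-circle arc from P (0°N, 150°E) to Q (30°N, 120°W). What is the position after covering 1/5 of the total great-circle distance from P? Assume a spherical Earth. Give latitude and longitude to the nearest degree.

≈ (9°N, 166°E)

Write both endpoints as unit vectors p₁, p₂ with components (cos φ cos λ, cos φ sin λ, sin φ).
The central angle between the endpoints is δ = arccos(p₁·p₂) ≈ 1.571 rad (90.0°).
Interpolate at f = 1/5 with slerp weights a = sin((1−f)δ)/sin δ ≈ 0.951, b = sin(fδ)/sin δ ≈ 0.309.
p = a·p₁ + b·p₂ ≈ (-0.957, 0.244, 0.155); φ = arcsin(p_z) ≈ 8.89°, λ = atan2(p_y, p_x) ≈ 165.72°.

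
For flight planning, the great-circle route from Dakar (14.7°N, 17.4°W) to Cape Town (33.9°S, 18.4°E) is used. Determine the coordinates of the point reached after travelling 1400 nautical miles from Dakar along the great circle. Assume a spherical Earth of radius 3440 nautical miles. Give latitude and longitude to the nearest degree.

From cos δ = sin φ₁ sin φ₂ + cos φ₁ cos φ₂ cos Δλ, the central angle is δ ≈ 1.036 rad (59.4°). The total great-circle distance is δ·R ≈ 1.036 × 3440 ≈ 3564 nmi, so the target fraction is f = 1400/3564 ≈ 0.393.
Interpolate at f ≈ 0.393 with slerp weights a = sin((1−f)δ)/sin δ ≈ 0.684, b = sin(fδ)/sin δ ≈ 0.460.
p = a·p₁ + b·p₂ ≈ (0.994, -0.077, -0.083); φ = arcsin(p_z) ≈ -4.76°, λ = atan2(p_y, p_x) ≈ -4.45°.

≈ 5°S, 4°W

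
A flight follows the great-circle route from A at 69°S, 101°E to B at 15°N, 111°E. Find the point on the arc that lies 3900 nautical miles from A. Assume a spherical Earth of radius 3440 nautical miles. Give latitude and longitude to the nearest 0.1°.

≈ 4.3°S, 109.8°E

From cos δ = sin φ₁ sin φ₂ + cos φ₁ cos φ₂ cos Δλ, the central angle is δ ≈ 1.471 rad (84.3°). The total great-circle distance is δ·R ≈ 1.471 × 3440 ≈ 5061 nmi, so the target fraction is f = 3900/5061 ≈ 0.771.
Interpolate at f ≈ 0.771 with slerp weights a = sin((1−f)δ)/sin δ ≈ 0.333, b = sin(fδ)/sin δ ≈ 0.910.
p = a·p₁ + b·p₂ ≈ (-0.338, 0.938, -0.075); φ = arcsin(p_z) ≈ -4.31°, λ = atan2(p_y, p_x) ≈ 109.81°.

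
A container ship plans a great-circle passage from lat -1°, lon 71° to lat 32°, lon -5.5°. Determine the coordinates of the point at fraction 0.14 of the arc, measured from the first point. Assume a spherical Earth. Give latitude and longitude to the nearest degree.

Convert each endpoint to a unit vector on the sphere (x = cos φ cos λ, y = cos φ sin λ, z = sin φ).
The central angle between the endpoints is δ = arccos(p₁·p₂) ≈ 1.381 rad (79.1°).
Interpolate at f = 0.14 with slerp weights a = sin((1−f)δ)/sin δ ≈ 0.944, b = sin(fδ)/sin δ ≈ 0.196.
p = a·p₁ + b·p₂ ≈ (0.473, 0.877, 0.087); φ = arcsin(p_z) ≈ 5.00°, λ = atan2(p_y, p_x) ≈ 61.68°.

≈ lat 5°, lon 62°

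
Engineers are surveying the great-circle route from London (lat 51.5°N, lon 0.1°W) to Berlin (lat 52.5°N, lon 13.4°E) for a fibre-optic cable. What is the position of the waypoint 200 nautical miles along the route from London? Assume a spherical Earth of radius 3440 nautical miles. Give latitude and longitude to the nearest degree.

≈ lat 52°N, lon 5°E

From cos δ = sin φ₁ sin φ₂ + cos φ₁ cos φ₂ cos Δλ, the central angle is δ ≈ 0.146 rad (8.4°). The total great-circle distance is δ·R ≈ 0.146 × 3440 ≈ 502 nmi, so the target fraction is f = 200/502 ≈ 0.399.
Interpolate at f ≈ 0.399 with slerp weights a = sin((1−f)δ)/sin δ ≈ 0.603, b = sin(fδ)/sin δ ≈ 0.400.
p = a·p₁ + b·p₂ ≈ (0.612, 0.056, 0.789); φ = arcsin(p_z) ≈ 52.08°, λ = atan2(p_y, p_x) ≈ 5.20°.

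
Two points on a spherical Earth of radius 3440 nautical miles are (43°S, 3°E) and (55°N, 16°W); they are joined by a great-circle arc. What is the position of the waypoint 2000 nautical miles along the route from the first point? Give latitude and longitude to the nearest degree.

≈ (10°S, 3°W)

Convert each endpoint to a unit vector on the sphere (x = cos φ cos λ, y = cos φ sin λ, z = sin φ).
The central angle between the endpoints is δ = arccos(p₁·p₂) ≈ 1.734 rad (99.3°). The total great-circle distance is δ·R ≈ 1.734 × 3440 ≈ 5963 nmi, so the target fraction is f = 2000/5963 ≈ 0.335.
Interpolate at f ≈ 0.335 with slerp weights a = sin((1−f)δ)/sin δ ≈ 0.926, b = sin(fδ)/sin δ ≈ 0.557.
p = a·p₁ + b·p₂ ≈ (0.983, -0.053, -0.176); φ = arcsin(p_z) ≈ -10.11°, λ = atan2(p_y, p_x) ≈ -3.06°.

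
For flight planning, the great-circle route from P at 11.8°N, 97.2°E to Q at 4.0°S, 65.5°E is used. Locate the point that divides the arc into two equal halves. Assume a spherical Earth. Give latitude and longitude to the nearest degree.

≈ 4°N, 81°E

Convert each endpoint to a unit vector on the sphere (x = cos φ cos λ, y = cos φ sin λ, z = sin φ).
The central angle between the endpoints is δ = arccos(p₁·p₂) ≈ 0.615 rad (35.3°).
Interpolate at f = 1/2 with slerp weights a = sin((1−f)δ)/sin δ ≈ 0.525, b = sin(fδ)/sin δ ≈ 0.525.
p = a·p₁ + b·p₂ ≈ (0.153, 0.986, 0.071); φ = arcsin(p_z) ≈ 4.05°, λ = atan2(p_y, p_x) ≈ 81.20°.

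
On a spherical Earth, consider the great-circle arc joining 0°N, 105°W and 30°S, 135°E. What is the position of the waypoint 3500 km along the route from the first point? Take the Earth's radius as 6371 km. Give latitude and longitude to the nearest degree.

Convert each endpoint to a unit vector on the sphere (x = cos φ cos λ, y = cos φ sin λ, z = sin φ).
The central angle between the endpoints is δ = arccos(p₁·p₂) ≈ 2.019 rad (115.7°). The total great-circle distance is δ·R ≈ 2.019 × 6371 ≈ 12861 km, so the target fraction is f = 3500/12861 ≈ 0.272.
Interpolate at f ≈ 0.272 with slerp weights a = sin((1−f)δ)/sin δ ≈ 1.104, b = sin(fδ)/sin δ ≈ 0.579.
p = a·p₁ + b·p₂ ≈ (-0.640, -0.711, -0.290); φ = arcsin(p_z) ≈ -16.84°, λ = atan2(p_y, p_x) ≈ -131.99°.

≈ 17°S, 132°W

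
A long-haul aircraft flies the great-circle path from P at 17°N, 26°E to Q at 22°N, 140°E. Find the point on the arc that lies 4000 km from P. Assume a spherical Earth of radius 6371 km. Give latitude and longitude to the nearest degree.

Convert each endpoint to a unit vector on the sphere (x = cos φ cos λ, y = cos φ sin λ, z = sin φ).
The central angle between the endpoints is δ = arccos(p₁·p₂) ≈ 1.825 rad (104.5°). The total great-circle distance is δ·R ≈ 1.825 × 6371 ≈ 11625 km, so the target fraction is f = 4000/11625 ≈ 0.344.
Interpolate at f ≈ 0.344 with slerp weights a = sin((1−f)δ)/sin δ ≈ 0.962, b = sin(fδ)/sin δ ≈ 0.607.
p = a·p₁ + b·p₂ ≈ (0.396, 0.765, 0.508); φ = arcsin(p_z) ≈ 30.56°, λ = atan2(p_y, p_x) ≈ 62.65°.

≈ 31°N, 63°E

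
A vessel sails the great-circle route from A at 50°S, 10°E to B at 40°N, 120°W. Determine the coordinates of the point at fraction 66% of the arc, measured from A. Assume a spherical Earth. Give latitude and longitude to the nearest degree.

Write both endpoints as unit vectors p₁, p₂ with components (cos φ cos λ, cos φ sin λ, sin φ).
The central angle between the endpoints is δ = arccos(p₁·p₂) ≈ 2.513 rad (144.0°).
Interpolate at f = 0.66 with slerp weights a = sin((1−f)δ)/sin δ ≈ 1.283, b = sin(fδ)/sin δ ≈ 1.694.
p = a·p₁ + b·p₂ ≈ (0.163, -0.981, 0.106); φ = arcsin(p_z) ≈ 6.11°, λ = atan2(p_y, p_x) ≈ -80.56°.

≈ 6°N, 81°W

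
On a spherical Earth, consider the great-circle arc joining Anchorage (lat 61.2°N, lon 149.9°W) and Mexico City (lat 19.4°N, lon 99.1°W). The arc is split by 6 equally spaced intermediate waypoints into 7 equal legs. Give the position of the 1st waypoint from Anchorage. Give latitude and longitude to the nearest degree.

≈ lat 57°N, lon 137°W

From cos δ = sin φ₁ sin φ₂ + cos φ₁ cos φ₂ cos Δλ, the central angle is δ ≈ 0.954 rad (54.7°).
Interpolate at f = 1/7 with slerp weights a = sin((1−f)δ)/sin δ ≈ 0.894, b = sin(fδ)/sin δ ≈ 0.167.
p = a·p₁ + b·p₂ ≈ (-0.398, -0.371, 0.839); φ = arcsin(p_z) ≈ 57.05°, λ = atan2(p_y, p_x) ≈ -136.97°.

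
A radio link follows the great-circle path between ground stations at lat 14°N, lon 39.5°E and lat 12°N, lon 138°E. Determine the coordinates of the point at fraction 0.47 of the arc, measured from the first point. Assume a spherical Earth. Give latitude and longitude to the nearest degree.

Convert each endpoint to a unit vector on the sphere (x = cos φ cos λ, y = cos φ sin λ, z = sin φ).
The central angle between the endpoints is δ = arccos(p₁·p₂) ≈ 1.661 rad (95.2°).
Interpolate at f = 0.47 with slerp weights a = sin((1−f)δ)/sin δ ≈ 0.774, b = sin(fδ)/sin δ ≈ 0.707.
p = a·p₁ + b·p₂ ≈ (0.066, 0.940, 0.334); φ = arcsin(p_z) ≈ 19.52°, λ = atan2(p_y, p_x) ≈ 85.99°.

≈ lat 20°N, lon 86°E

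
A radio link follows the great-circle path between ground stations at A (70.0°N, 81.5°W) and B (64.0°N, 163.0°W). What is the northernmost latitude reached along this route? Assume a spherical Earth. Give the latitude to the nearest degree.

≈ 73°N

The great circle lies in the plane with unit normal n̂ = (p₁ × p₂)/|p₁ × p₂|.
Here n̂_z ≈ -0.297; the vertex latitude is φ_max = arccos|n̂_z| ≈ 72.7°.
Check via Clairaut: cos φ_max = |cos φ₁| · sin C = cos(70.0°)·sin(60.4°) ≈ 0.297, again giving ≈ 72.7°.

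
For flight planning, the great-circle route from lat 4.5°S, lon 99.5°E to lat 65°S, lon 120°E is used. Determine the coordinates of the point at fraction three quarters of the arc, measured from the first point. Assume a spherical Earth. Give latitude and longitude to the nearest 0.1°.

Convert each endpoint to a unit vector on the sphere (x = cos φ cos λ, y = cos φ sin λ, z = sin φ).
The central angle between the endpoints is δ = arccos(p₁·p₂) ≈ 1.086 rad (62.2°).
Interpolate at f = 3/4 with slerp weights a = sin((1−f)δ)/sin δ ≈ 0.303, b = sin(fδ)/sin δ ≈ 0.822.
p = a·p₁ + b·p₂ ≈ (-0.224, 0.599, -0.769); φ = arcsin(p_z) ≈ -50.26°, λ = atan2(p_y, p_x) ≈ 110.47°.

≈ lat 50.3°S, lon 110.5°E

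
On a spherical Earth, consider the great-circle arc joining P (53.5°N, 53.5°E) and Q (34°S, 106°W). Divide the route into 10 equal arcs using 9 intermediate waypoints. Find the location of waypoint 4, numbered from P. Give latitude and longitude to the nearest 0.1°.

The haversine formula gives a central angle δ ≈ 2.718 rad (155.7°) between the endpoints.
Interpolate at f = 4/10 with slerp weights a = sin((1−f)δ)/sin δ ≈ 2.426, b = sin(fδ)/sin δ ≈ 2.151.
p = a·p₁ + b·p₂ ≈ (0.367, -0.554, 0.747); φ = arcsin(p_z) ≈ 48.34°, λ = atan2(p_y, p_x) ≈ -56.52°.

≈ (48.3°N, 56.5°W)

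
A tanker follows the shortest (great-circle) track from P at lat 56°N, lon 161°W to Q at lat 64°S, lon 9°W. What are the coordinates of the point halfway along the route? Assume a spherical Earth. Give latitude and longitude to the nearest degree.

Write both endpoints as unit vectors p₁, p₂ with components (cos φ cos λ, cos φ sin λ, sin φ).
The central angle between the endpoints is δ = arccos(p₁·p₂) ≈ 2.863 rad (164.1°).
Interpolate at f = 1/2 with slerp weights a = sin((1−f)δ)/sin δ ≈ 3.607, b = sin(fδ)/sin δ ≈ 3.607.
p = a·p₁ + b·p₂ ≈ (-0.345, -0.904, -0.252); φ = arcsin(p_z) ≈ -14.57°, λ = atan2(p_y, p_x) ≈ -110.91°.

≈ lat 15°S, lon 111°W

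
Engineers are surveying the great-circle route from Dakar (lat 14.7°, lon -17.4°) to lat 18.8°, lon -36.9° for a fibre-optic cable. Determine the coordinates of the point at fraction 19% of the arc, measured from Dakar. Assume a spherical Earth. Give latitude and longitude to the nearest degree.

≈ lat 16°, lon -21°

Convert each endpoint to a unit vector on the sphere (x = cos φ cos λ, y = cos φ sin λ, z = sin φ).
The central angle between the endpoints is δ = arccos(p₁·p₂) ≈ 0.333 rad (19.1°).
Interpolate at f = 0.19 with slerp weights a = sin((1−f)δ)/sin δ ≈ 0.815, b = sin(fδ)/sin δ ≈ 0.193.
p = a·p₁ + b·p₂ ≈ (0.899, -0.346, 0.269); φ = arcsin(p_z) ≈ 15.62°, λ = atan2(p_y, p_x) ≈ -21.04°.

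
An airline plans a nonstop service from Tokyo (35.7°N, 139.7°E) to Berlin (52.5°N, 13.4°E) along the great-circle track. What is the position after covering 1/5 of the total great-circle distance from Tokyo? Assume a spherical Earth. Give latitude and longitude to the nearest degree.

≈ 49°N, 128°E

Convert each endpoint to a unit vector on the sphere (x = cos φ cos λ, y = cos φ sin λ, z = sin φ).
The central angle between the endpoints is δ = arccos(p₁·p₂) ≈ 1.400 rad (80.2°).
Interpolate at f = 1/5 with slerp weights a = sin((1−f)δ)/sin δ ≈ 0.913, b = sin(fδ)/sin δ ≈ 0.280.
p = a·p₁ + b·p₂ ≈ (-0.400, 0.519, 0.755); φ = arcsin(p_z) ≈ 49.06°, λ = atan2(p_y, p_x) ≈ 127.58°.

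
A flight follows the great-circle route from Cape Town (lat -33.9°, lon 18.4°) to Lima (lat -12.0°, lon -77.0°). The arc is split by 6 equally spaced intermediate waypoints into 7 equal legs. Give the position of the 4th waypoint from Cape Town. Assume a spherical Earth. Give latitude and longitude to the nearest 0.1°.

≈ lat -30.0°, lon -41.4°

The haversine formula gives a central angle δ ≈ 1.531 rad (87.7°) between the endpoints.
Interpolate at f = 4/7 with slerp weights a = sin((1−f)δ)/sin δ ≈ 0.611, b = sin(fδ)/sin δ ≈ 0.768.
p = a·p₁ + b·p₂ ≈ (0.650, -0.572, -0.500); φ = arcsin(p_z) ≈ -30.02°, λ = atan2(p_y, p_x) ≈ -41.36°.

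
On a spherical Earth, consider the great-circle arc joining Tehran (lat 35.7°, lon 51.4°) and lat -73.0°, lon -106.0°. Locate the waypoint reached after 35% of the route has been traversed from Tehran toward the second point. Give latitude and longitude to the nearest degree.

From cos δ = sin φ₁ sin φ₂ + cos φ₁ cos φ₂ cos Δλ, the central angle is δ ≈ 2.461 rad (141.0°).
Interpolate at f = 0.35 with slerp weights a = sin((1−f)δ)/sin δ ≈ 1.589, b = sin(fδ)/sin δ ≈ 1.206.
p = a·p₁ + b·p₂ ≈ (0.708, 0.669, -0.226); φ = arcsin(p_z) ≈ -13.07°, λ = atan2(p_y, p_x) ≈ 43.40°.

≈ lat -13°, lon 43°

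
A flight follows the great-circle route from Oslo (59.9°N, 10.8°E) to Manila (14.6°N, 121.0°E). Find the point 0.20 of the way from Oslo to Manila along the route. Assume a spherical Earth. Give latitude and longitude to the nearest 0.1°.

The haversine formula gives a central angle δ ≈ 1.520 rad (87.1°) between the endpoints.
Interpolate at f = 0.20 with slerp weights a = sin((1−f)δ)/sin δ ≈ 0.939, b = sin(fδ)/sin δ ≈ 0.300.
p = a·p₁ + b·p₂ ≈ (0.313, 0.337, 0.888); φ = arcsin(p_z) ≈ 62.61°, λ = atan2(p_y, p_x) ≈ 47.09°.

≈ (62.6°N, 47.1°E)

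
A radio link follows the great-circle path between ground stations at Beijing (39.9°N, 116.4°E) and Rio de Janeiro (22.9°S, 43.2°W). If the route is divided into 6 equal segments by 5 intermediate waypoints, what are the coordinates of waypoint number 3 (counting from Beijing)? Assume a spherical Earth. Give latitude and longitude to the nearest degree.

≈ (37°N, 10°E)

Convert each endpoint to a unit vector on the sphere (x = cos φ cos λ, y = cos φ sin λ, z = sin φ).
The central angle between the endpoints is δ = arccos(p₁·p₂) ≈ 2.719 rad (155.8°).
Interpolate at f = 3/6 with slerp weights a = sin((1−f)δ)/sin δ ≈ 2.383, b = sin(fδ)/sin δ ≈ 2.383.
p = a·p₁ + b·p₂ ≈ (0.787, 0.135, 0.601); φ = arcsin(p_z) ≈ 36.97°, λ = atan2(p_y, p_x) ≈ 9.71°.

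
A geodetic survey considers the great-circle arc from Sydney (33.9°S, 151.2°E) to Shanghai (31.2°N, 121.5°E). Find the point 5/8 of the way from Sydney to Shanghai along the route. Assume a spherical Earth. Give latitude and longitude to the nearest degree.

≈ 7°N, 133°E

Convert each endpoint to a unit vector on the sphere (x = cos φ cos λ, y = cos φ sin λ, z = sin φ).
The central angle between the endpoints is δ = arccos(p₁·p₂) ≈ 1.237 rad (70.9°).
Interpolate at f = 5/8 with slerp weights a = sin((1−f)δ)/sin δ ≈ 0.474, b = sin(fδ)/sin δ ≈ 0.739.
p = a·p₁ + b·p₂ ≈ (-0.675, 0.728, 0.119); φ = arcsin(p_z) ≈ 6.82°, λ = atan2(p_y, p_x) ≈ 132.81°.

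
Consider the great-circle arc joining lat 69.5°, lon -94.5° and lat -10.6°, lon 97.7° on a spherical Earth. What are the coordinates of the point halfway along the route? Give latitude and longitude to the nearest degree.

≈ lat 49°, lon 104°

From cos δ = sin φ₁ sin φ₂ + cos φ₁ cos φ₂ cos Δλ, the central angle is δ ≈ 2.105 rad (120.6°).
Interpolate at f = 1/2 with slerp weights a = sin((1−f)δ)/sin δ ≈ 1.009, b = sin(fδ)/sin δ ≈ 1.009.
p = a·p₁ + b·p₂ ≈ (-0.161, 0.630, 0.759); φ = arcsin(p_z) ≈ 49.41°, λ = atan2(p_y, p_x) ≈ 104.29°.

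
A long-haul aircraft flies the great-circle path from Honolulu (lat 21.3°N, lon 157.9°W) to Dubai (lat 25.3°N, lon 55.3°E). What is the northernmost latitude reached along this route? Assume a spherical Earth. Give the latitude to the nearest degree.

The great circle lies in the plane with unit normal n̂ = (p₁ × p₂)/|p₁ × p₂|.
Here n̂_z ≈ -0.552; the vertex latitude is φ_max = arccos|n̂_z| ≈ 56.5°.
Check via Clairaut: cos φ_max = |cos φ₁| · sin C = cos(21.3°)·sin(36.3°) ≈ 0.552, again giving ≈ 56.5°.

≈ 56°N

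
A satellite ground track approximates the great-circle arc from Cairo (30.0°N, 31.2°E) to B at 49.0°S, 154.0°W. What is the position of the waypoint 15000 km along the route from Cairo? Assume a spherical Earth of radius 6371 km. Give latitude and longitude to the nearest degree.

≈ 73°S, 175°W

Write both endpoints as unit vectors p₁, p₂ with components (cos φ cos λ, cos φ sin λ, sin φ).
The central angle between the endpoints is δ = arccos(p₁·p₂) ≈ 2.803 rad (160.6°). The total great-circle distance is δ·R ≈ 2.803 × 6371 ≈ 17857 km, so the target fraction is f = 15000/17857 ≈ 0.840.
Interpolate at f ≈ 0.840 with slerp weights a = sin((1−f)δ)/sin δ ≈ 1.305, b = sin(fδ)/sin δ ≈ 2.132.
p = a·p₁ + b·p₂ ≈ (-0.290, -0.028, -0.956); φ = arcsin(p_z) ≈ -73.03°, λ = atan2(p_y, p_x) ≈ -174.55°.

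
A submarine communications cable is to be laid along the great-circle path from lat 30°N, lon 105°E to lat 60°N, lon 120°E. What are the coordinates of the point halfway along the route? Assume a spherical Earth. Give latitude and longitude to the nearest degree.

Write both endpoints as unit vectors p₁, p₂ with components (cos φ cos λ, cos φ sin λ, sin φ).
The central angle between the endpoints is δ = arccos(p₁·p₂) ≈ 0.552 rad (31.6°).
Interpolate at f = 1/2 with slerp weights a = sin((1−f)δ)/sin δ ≈ 0.520, b = sin(fδ)/sin δ ≈ 0.520.
p = a·p₁ + b·p₂ ≈ (-0.246, 0.660, 0.710); φ = arcsin(p_z) ≈ 45.23°, λ = atan2(p_y, p_x) ≈ 110.48°.

≈ lat 45°N, lon 110°E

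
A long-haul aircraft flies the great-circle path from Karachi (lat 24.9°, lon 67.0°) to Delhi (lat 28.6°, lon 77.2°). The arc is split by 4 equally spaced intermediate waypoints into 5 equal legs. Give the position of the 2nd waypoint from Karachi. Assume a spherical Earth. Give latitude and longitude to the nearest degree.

From cos δ = sin φ₁ sin φ₂ + cos φ₁ cos φ₂ cos Δλ, the central angle is δ ≈ 0.172 rad (9.8°).
Interpolate at f = 2/5 with slerp weights a = sin((1−f)δ)/sin δ ≈ 0.602, b = sin(fδ)/sin δ ≈ 0.402.
p = a·p₁ + b·p₂ ≈ (0.291, 0.846, 0.446); φ = arcsin(p_z) ≈ 26.47°, λ = atan2(p_y, p_x) ≈ 71.00°.

≈ lat 26°, lon 71°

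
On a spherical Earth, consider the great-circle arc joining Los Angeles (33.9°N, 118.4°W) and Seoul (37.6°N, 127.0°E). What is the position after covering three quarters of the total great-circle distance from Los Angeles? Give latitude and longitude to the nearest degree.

≈ 49°N, 152°E

Write both endpoints as unit vectors p₁, p₂ with components (cos φ cos λ, cos φ sin λ, sin φ).
The central angle between the endpoints is δ = arccos(p₁·p₂) ≈ 1.504 rad (86.2°).
Interpolate at f = 3/4 with slerp weights a = sin((1−f)δ)/sin δ ≈ 0.368, b = sin(fδ)/sin δ ≈ 0.906.
p = a·p₁ + b·p₂ ≈ (-0.577, 0.304, 0.758); φ = arcsin(p_z) ≈ 49.27°, λ = atan2(p_y, p_x) ≈ 152.20°.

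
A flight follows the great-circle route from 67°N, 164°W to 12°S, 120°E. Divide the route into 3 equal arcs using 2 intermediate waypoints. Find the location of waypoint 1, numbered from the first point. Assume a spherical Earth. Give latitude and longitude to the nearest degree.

≈ 46°N, 149°E

Convert each endpoint to a unit vector on the sphere (x = cos φ cos λ, y = cos φ sin λ, z = sin φ).
The central angle between the endpoints is δ = arccos(p₁·p₂) ≈ 1.670 rad (95.7°).
Interpolate at f = 1/3 with slerp weights a = sin((1−f)δ)/sin δ ≈ 0.902, b = sin(fδ)/sin δ ≈ 0.531.
p = a·p₁ + b·p₂ ≈ (-0.598, 0.353, 0.720); φ = arcsin(p_z) ≈ 46.01°, λ = atan2(p_y, p_x) ≈ 149.48°.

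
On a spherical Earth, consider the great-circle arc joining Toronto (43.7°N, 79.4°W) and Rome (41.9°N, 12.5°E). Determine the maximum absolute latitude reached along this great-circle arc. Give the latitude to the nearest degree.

≈ 53°N

The great circle lies in the plane with unit normal n̂ = (p₁ × p₂)/|p₁ × p₂|.
Here n̂_z ≈ +0.600; the vertex latitude is φ_max = arccos|n̂_z| ≈ 53.1°.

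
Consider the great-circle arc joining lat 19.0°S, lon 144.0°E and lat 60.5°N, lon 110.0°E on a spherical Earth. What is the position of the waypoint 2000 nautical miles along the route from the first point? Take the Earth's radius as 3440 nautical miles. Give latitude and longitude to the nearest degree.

≈ lat 13°N, lon 135°E

Convert each endpoint to a unit vector on the sphere (x = cos φ cos λ, y = cos φ sin λ, z = sin φ).
The central angle between the endpoints is δ = arccos(p₁·p₂) ≈ 1.468 rad (84.1°). The total great-circle distance is δ·R ≈ 1.468 × 3440 ≈ 5050 nmi, so the target fraction is f = 2000/5050 ≈ 0.396.
Interpolate at f ≈ 0.396 with slerp weights a = sin((1−f)δ)/sin δ ≈ 0.779, b = sin(fδ)/sin δ ≈ 0.552.
p = a·p₁ + b·p₂ ≈ (-0.689, 0.688, 0.227); φ = arcsin(p_z) ≈ 13.11°, λ = atan2(p_y, p_x) ≈ 135.02°.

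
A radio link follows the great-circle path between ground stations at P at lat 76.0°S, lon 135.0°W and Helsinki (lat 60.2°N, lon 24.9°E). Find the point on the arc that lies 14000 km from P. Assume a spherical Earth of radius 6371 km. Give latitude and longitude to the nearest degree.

The haversine formula gives a central angle δ ≈ 2.840 rad (162.7°) between the endpoints. The total great-circle distance is δ·R ≈ 2.840 × 6371 ≈ 18094 km, so the target fraction is f = 14000/18094 ≈ 0.774.
Interpolate at f ≈ 0.774 with slerp weights a = sin((1−f)δ)/sin δ ≈ 2.018, b = sin(fδ)/sin δ ≈ 2.728.
p = a·p₁ + b·p₂ ≈ (0.884, 0.226, 0.409); φ = arcsin(p_z) ≈ 24.12°, λ = atan2(p_y, p_x) ≈ 14.31°.

≈ lat 24°N, lon 14°E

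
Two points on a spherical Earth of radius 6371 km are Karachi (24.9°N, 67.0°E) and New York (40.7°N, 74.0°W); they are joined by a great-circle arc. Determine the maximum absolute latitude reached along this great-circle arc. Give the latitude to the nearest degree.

The great circle lies in the plane with unit normal n̂ = (p₁ × p₂)/|p₁ × p₂|.
Here n̂_z ≈ -0.448; the vertex latitude is φ_max = arccos|n̂_z| ≈ 63.4°.

≈ 63°N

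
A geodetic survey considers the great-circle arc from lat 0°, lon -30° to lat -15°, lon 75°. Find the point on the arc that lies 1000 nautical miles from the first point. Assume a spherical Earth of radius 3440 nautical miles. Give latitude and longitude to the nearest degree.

≈ lat -4°, lon -14°

Write both endpoints as unit vectors p₁, p₂ with components (cos φ cos λ, cos φ sin λ, sin φ).
The central angle between the endpoints is δ = arccos(p₁·p₂) ≈ 1.823 rad (104.5°). The total great-circle distance is δ·R ≈ 1.823 × 3440 ≈ 6273 nmi, so the target fraction is f = 1000/6273 ≈ 0.159.
Interpolate at f ≈ 0.159 with slerp weights a = sin((1−f)δ)/sin δ ≈ 1.032, b = sin(fδ)/sin δ ≈ 0.296.
p = a·p₁ + b·p₂ ≈ (0.968, -0.240, -0.077); φ = arcsin(p_z) ≈ -4.39°, λ = atan2(p_y, p_x) ≈ -13.92°.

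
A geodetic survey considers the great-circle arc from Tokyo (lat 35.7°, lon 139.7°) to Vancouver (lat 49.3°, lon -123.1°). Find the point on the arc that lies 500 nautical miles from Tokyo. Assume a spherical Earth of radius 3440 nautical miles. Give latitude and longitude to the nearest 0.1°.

From cos δ = sin φ₁ sin φ₂ + cos φ₁ cos φ₂ cos Δλ, the central angle is δ ≈ 1.185 rad (67.9°). The total great-circle distance is δ·R ≈ 1.185 × 3440 ≈ 4077 nmi, so the target fraction is f = 500/4077 ≈ 0.123.
Interpolate at f ≈ 0.123 with slerp weights a = sin((1−f)δ)/sin δ ≈ 0.931, b = sin(fδ)/sin δ ≈ 0.156.
p = a·p₁ + b·p₂ ≈ (-0.632, 0.403, 0.662); φ = arcsin(p_z) ≈ 41.42°, λ = atan2(p_y, p_x) ≈ 147.45°.

≈ lat 41.4°, lon 147.5°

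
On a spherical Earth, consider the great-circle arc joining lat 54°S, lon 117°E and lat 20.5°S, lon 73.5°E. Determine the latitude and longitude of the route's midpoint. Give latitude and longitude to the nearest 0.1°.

≈ lat 39.2°S, lon 90.0°E

Convert each endpoint to a unit vector on the sphere (x = cos φ cos λ, y = cos φ sin λ, z = sin φ).
The central angle between the endpoints is δ = arccos(p₁·p₂) ≈ 0.819 rad (46.9°).
Interpolate at f = 1/2 with slerp weights a = sin((1−f)δ)/sin δ ≈ 0.545, b = sin(fδ)/sin δ ≈ 0.545.
p = a·p₁ + b·p₂ ≈ (-0.000, 0.775, -0.632); φ = arcsin(p_z) ≈ -39.19°, λ = atan2(p_y, p_x) ≈ 90.03°.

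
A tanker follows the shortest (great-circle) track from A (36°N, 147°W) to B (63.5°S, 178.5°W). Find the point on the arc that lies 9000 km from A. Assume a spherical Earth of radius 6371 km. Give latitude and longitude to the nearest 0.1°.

≈ (43.1°S, 165.8°W)

Write both endpoints as unit vectors p₁, p₂ with components (cos φ cos λ, cos φ sin λ, sin φ).
The central angle between the endpoints is δ = arccos(p₁·p₂) ≈ 1.791 rad (102.6°). The total great-circle distance is δ·R ≈ 1.791 × 6371 ≈ 11409 km, so the target fraction is f = 9000/11409 ≈ 0.789.
Interpolate at f ≈ 0.789 with slerp weights a = sin((1−f)δ)/sin δ ≈ 0.378, b = sin(fδ)/sin δ ≈ 1.012.
p = a·p₁ + b·p₂ ≈ (-0.708, -0.179, -0.683); φ = arcsin(p_z) ≈ -43.10°, λ = atan2(p_y, p_x) ≈ -165.85°.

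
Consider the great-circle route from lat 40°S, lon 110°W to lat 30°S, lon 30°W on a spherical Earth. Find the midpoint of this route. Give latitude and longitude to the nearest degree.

Write both endpoints as unit vectors p₁, p₂ with components (cos φ cos λ, cos φ sin λ, sin φ).
The central angle between the endpoints is δ = arccos(p₁·p₂) ≈ 1.119 rad (64.1°).
Interpolate at f = 1/2 with slerp weights a = sin((1−f)δ)/sin δ ≈ 0.590, b = sin(fδ)/sin δ ≈ 0.590.
p = a·p₁ + b·p₂ ≈ (0.288, -0.680, -0.674); φ = arcsin(p_z) ≈ -42.39°, λ = atan2(p_y, p_x) ≈ -67.06°.

≈ lat 42°S, lon 67°W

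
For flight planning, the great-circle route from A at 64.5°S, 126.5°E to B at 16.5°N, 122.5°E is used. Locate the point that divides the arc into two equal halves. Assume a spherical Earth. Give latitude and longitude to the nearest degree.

≈ 24°S, 124°E

From cos δ = sin φ₁ sin φ₂ + cos φ₁ cos φ₂ cos Δλ, the central angle is δ ≈ 1.415 rad (81.1°).
Interpolate at f = 1/2 with slerp weights a = sin((1−f)δ)/sin δ ≈ 0.658, b = sin(fδ)/sin δ ≈ 0.658.
p = a·p₁ + b·p₂ ≈ (-0.507, 0.760, -0.407); φ = arcsin(p_z) ≈ -24.01°, λ = atan2(p_y, p_x) ≈ 123.74°.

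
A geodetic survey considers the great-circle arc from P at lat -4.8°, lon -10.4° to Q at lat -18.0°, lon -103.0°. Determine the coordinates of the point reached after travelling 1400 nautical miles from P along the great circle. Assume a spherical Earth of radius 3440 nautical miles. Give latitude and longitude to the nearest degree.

≈ lat -12°, lon -33°

Convert each endpoint to a unit vector on the sphere (x = cos φ cos λ, y = cos φ sin λ, z = sin φ).
The central angle between the endpoints is δ = arccos(p₁·p₂) ≈ 1.588 rad (91.0°). The total great-circle distance is δ·R ≈ 1.588 × 3440 ≈ 5462 nmi, so the target fraction is f = 1400/5462 ≈ 0.256.
Interpolate at f ≈ 0.256 with slerp weights a = sin((1−f)δ)/sin δ ≈ 0.925, b = sin(fδ)/sin δ ≈ 0.396.
p = a·p₁ + b·p₂ ≈ (0.822, -0.533, -0.200); φ = arcsin(p_z) ≈ -11.52°, λ = atan2(p_y, p_x) ≈ -32.97°.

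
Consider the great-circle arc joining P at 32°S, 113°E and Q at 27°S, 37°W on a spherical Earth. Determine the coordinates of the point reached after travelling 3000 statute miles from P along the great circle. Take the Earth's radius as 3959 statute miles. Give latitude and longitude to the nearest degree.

Write both endpoints as unit vectors p₁, p₂ with components (cos φ cos λ, cos φ sin λ, sin φ).
The central angle between the endpoints is δ = arccos(p₁·p₂) ≈ 1.997 rad (114.4°). The total great-circle distance is δ·R ≈ 1.997 × 3959 ≈ 7908 mi, so the target fraction is f = 3000/7908 ≈ 0.379.
Interpolate at f ≈ 0.379 with slerp weights a = sin((1−f)δ)/sin δ ≈ 1.039, b = sin(fδ)/sin δ ≈ 0.755.
p = a·p₁ + b·p₂ ≈ (0.193, 0.406, -0.893); φ = arcsin(p_z) ≈ -63.28°, λ = atan2(p_y, p_x) ≈ 64.58°.

≈ 63°S, 65°E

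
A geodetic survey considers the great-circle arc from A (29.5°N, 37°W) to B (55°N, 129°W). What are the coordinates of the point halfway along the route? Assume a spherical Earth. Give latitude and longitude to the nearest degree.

≈ (52°N, 71°W)

From cos δ = sin φ₁ sin φ₂ + cos φ₁ cos φ₂ cos Δλ, the central angle is δ ≈ 1.175 rad (67.3°).
Interpolate at f = 1/2 with slerp weights a = sin((1−f)δ)/sin δ ≈ 0.601, b = sin(fδ)/sin δ ≈ 0.601.
p = a·p₁ + b·p₂ ≈ (0.201, -0.582, 0.788); φ = arcsin(p_z) ≈ 51.98°, λ = atan2(p_y, p_x) ≈ -70.98°.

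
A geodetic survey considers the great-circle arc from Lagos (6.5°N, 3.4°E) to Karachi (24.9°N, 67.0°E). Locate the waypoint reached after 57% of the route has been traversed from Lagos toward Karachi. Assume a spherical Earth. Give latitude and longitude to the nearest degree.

≈ 20°N, 38°E

From cos δ = sin φ₁ sin φ₂ + cos φ₁ cos φ₂ cos Δλ, the central angle is δ ≈ 1.106 rad (63.4°).
Interpolate at f = 0.57 with slerp weights a = sin((1−f)δ)/sin δ ≈ 0.512, b = sin(fδ)/sin δ ≈ 0.659.
p = a·p₁ + b·p₂ ≈ (0.742, 0.581, 0.336); φ = arcsin(p_z) ≈ 19.61°, λ = atan2(p_y, p_x) ≈ 38.06°.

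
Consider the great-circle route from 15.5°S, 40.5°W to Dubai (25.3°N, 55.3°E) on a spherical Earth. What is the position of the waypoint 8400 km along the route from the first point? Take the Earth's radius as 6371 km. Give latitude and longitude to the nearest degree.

The haversine formula gives a central angle δ ≈ 1.774 rad (101.7°) between the endpoints. The total great-circle distance is δ·R ≈ 1.774 × 6371 ≈ 11305 km, so the target fraction is f = 8400/11305 ≈ 0.743.
Interpolate at f ≈ 0.743 with slerp weights a = sin((1−f)δ)/sin δ ≈ 0.450, b = sin(fδ)/sin δ ≈ 0.989.
p = a·p₁ + b·p₂ ≈ (0.838, 0.454, 0.302); φ = arcsin(p_z) ≈ 17.60°, λ = atan2(p_y, p_x) ≈ 28.41°.

≈ 18°N, 28°E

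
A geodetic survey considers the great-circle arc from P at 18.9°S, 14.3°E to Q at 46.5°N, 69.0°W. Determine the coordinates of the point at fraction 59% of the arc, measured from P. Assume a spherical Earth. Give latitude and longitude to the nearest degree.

≈ 24°N, 26°W

Convert each endpoint to a unit vector on the sphere (x = cos φ cos λ, y = cos φ sin λ, z = sin φ).
The central angle between the endpoints is δ = arccos(p₁·p₂) ≈ 1.730 rad (99.1°).
Interpolate at f = 0.59 with slerp weights a = sin((1−f)δ)/sin δ ≈ 0.660, b = sin(fδ)/sin δ ≈ 0.864.
p = a·p₁ + b·p₂ ≈ (0.818, -0.401, 0.413); φ = arcsin(p_z) ≈ 24.37°, λ = atan2(p_y, p_x) ≈ -26.10°.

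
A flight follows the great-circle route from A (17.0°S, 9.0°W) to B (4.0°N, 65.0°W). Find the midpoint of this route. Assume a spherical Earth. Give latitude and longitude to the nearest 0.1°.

≈ (7.4°S, 37.6°W)

From cos δ = sin φ₁ sin φ₂ + cos φ₁ cos φ₂ cos Δλ, the central angle is δ ≈ 1.032 rad (59.1°).
Interpolate at f = 1/2 with slerp weights a = sin((1−f)δ)/sin δ ≈ 0.575, b = sin(fδ)/sin δ ≈ 0.575.
p = a·p₁ + b·p₂ ≈ (0.785, -0.606, -0.128); φ = arcsin(p_z) ≈ -7.35°, λ = atan2(p_y, p_x) ≈ -37.64°.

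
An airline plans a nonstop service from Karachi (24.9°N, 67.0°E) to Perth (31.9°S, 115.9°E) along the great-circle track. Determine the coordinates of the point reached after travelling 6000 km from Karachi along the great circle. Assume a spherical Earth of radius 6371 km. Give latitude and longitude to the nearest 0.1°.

≈ 17.4°S, 101.4°E

Write both endpoints as unit vectors p₁, p₂ with components (cos φ cos λ, cos φ sin λ, sin φ).
The central angle between the endpoints is δ = arccos(p₁·p₂) ≈ 1.283 rad (73.5°). The total great-circle distance is δ·R ≈ 1.283 × 6371 ≈ 8175 km, so the target fraction is f = 6000/8175 ≈ 0.734.
Interpolate at f ≈ 0.734 with slerp weights a = sin((1−f)δ)/sin δ ≈ 0.349, b = sin(fδ)/sin δ ≈ 0.843.
p = a·p₁ + b·p₂ ≈ (-0.189, 0.935, -0.299); φ = arcsin(p_z) ≈ -17.37°, λ = atan2(p_y, p_x) ≈ 101.42°.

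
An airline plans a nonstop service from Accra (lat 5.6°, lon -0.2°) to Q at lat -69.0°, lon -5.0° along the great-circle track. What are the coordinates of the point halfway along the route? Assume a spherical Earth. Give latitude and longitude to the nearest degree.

The haversine formula gives a central angle δ ≈ 1.303 rad (74.7°) between the endpoints.
Interpolate at f = 1/2 with slerp weights a = sin((1−f)δ)/sin δ ≈ 0.629, b = sin(fδ)/sin δ ≈ 0.629.
p = a·p₁ + b·p₂ ≈ (0.850, -0.022, -0.526); φ = arcsin(p_z) ≈ -31.72°, λ = atan2(p_y, p_x) ≈ -1.47°.

≈ lat -32°, lon -1°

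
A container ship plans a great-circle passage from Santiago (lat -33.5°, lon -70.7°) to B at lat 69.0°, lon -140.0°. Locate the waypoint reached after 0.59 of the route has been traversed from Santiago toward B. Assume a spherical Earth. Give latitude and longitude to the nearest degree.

Write both endpoints as unit vectors p₁, p₂ with components (cos φ cos λ, cos φ sin λ, sin φ).
The central angle between the endpoints is δ = arccos(p₁·p₂) ≈ 1.993 rad (114.2°).
Interpolate at f = 0.59 with slerp weights a = sin((1−f)δ)/sin δ ≈ 0.799, b = sin(fδ)/sin δ ≈ 1.012.
p = a·p₁ + b·p₂ ≈ (-0.057, -0.862, 0.503); φ = arcsin(p_z) ≈ 30.23°, λ = atan2(p_y, p_x) ≈ -93.81°.

≈ lat 30°, lon -94°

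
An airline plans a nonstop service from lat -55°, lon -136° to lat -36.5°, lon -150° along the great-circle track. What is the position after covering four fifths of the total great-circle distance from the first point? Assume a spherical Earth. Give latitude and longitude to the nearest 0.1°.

≈ lat -40.3°, lon -147.9°

The haversine formula gives a central angle δ ≈ 0.364 rad (20.8°) between the endpoints.
Interpolate at f = 4/5 with slerp weights a = sin((1−f)δ)/sin δ ≈ 0.204, b = sin(fδ)/sin δ ≈ 0.806.
p = a·p₁ + b·p₂ ≈ (-0.646, -0.406, -0.647); φ = arcsin(p_z) ≈ -40.32°, λ = atan2(p_y, p_x) ≈ -147.87°.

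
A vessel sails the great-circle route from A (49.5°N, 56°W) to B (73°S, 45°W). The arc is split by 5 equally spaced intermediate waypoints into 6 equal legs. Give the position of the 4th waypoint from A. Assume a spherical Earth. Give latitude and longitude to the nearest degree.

≈ (32°S, 52°W)

Convert each endpoint to a unit vector on the sphere (x = cos φ cos λ, y = cos φ sin λ, z = sin φ).
The central angle between the endpoints is δ = arccos(p₁·p₂) ≈ 2.142 rad (122.7°).
Interpolate at f = 4/6 with slerp weights a = sin((1−f)δ)/sin δ ≈ 0.779, b = sin(fδ)/sin δ ≈ 1.177.
p = a·p₁ + b·p₂ ≈ (0.526, -0.662, -0.533); φ = arcsin(p_z) ≈ -32.23°, λ = atan2(p_y, p_x) ≈ -51.55°.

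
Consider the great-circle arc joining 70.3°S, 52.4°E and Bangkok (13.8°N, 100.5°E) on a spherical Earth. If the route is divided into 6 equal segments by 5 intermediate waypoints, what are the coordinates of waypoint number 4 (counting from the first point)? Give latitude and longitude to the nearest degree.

≈ 15°S, 93°E

The haversine formula gives a central angle δ ≈ 1.577 rad (90.3°) between the endpoints.
Interpolate at f = 4/6 with slerp weights a = sin((1−f)δ)/sin δ ≈ 0.502, b = sin(fδ)/sin δ ≈ 0.868.
p = a·p₁ + b·p₂ ≈ (-0.050, 0.963, -0.265); φ = arcsin(p_z) ≈ -15.39°, λ = atan2(p_y, p_x) ≈ 93.00°.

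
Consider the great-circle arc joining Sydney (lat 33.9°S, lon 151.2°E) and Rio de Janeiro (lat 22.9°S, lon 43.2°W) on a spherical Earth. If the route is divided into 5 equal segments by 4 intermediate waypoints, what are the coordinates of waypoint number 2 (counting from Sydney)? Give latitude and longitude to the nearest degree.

≈ lat 76°S, lon 155°W

Convert each endpoint to a unit vector on the sphere (x = cos φ cos λ, y = cos φ sin λ, z = sin φ).
The central angle between the endpoints is δ = arccos(p₁·p₂) ≈ 2.122 rad (121.6°).
Interpolate at f = 2/5 with slerp weights a = sin((1−f)δ)/sin δ ≈ 1.122, b = sin(fδ)/sin δ ≈ 0.881.
p = a·p₁ + b·p₂ ≈ (-0.225, -0.107, -0.969); φ = arcsin(p_z) ≈ -75.60°, λ = atan2(p_y, p_x) ≈ -154.59°.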